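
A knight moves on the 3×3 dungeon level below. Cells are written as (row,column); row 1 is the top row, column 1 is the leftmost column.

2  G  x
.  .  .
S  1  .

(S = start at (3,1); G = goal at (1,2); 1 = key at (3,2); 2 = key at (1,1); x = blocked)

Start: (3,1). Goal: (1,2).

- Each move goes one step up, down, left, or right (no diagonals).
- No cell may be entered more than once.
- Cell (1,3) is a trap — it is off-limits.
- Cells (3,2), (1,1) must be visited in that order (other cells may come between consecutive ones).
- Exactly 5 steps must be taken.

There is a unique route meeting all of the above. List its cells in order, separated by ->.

(3,1) -> (3,2) -> (2,2) -> (2,1) -> (1,1) -> (1,2)

The waypoints must appear in the order (3,2), (1,1), with no cell reused.
Route from (3,1): right to (3,2), up to (2,2), left to (2,1), up to (1,1), right to (1,2) — 5 moves in all.
Check: order respected (1 at step 1, 2 at step 4); 5 moves as required.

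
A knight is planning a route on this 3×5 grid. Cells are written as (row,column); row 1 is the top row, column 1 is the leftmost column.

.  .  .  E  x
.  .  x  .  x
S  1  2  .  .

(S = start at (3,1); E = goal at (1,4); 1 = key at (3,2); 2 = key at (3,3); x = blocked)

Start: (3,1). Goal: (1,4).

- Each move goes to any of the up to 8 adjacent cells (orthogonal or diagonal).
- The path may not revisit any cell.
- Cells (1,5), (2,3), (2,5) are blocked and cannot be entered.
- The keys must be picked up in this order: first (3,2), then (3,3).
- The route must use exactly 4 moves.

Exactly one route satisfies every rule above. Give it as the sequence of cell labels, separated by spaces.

(3,1) (3,2) (3,3) (2,4) (1,4)

The waypoints must appear in the order (3,2), (3,3), with no cell reused.
Route from (3,1): 2× right (reaching (3,3)), up-right to (2,4), up to (1,4) — 4 moves in all.
Check: order respected (1 at step 1, 2 at step 2); 4 moves as required.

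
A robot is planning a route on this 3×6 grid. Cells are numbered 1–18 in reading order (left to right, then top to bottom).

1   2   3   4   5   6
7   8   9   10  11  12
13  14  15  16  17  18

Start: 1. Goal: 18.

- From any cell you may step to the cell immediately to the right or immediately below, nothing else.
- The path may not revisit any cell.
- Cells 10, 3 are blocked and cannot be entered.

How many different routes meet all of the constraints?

A right/down-only route from 1 to 18 makes exactly 2 down-moves and 5 right-moves in some order.
With no other constraints that would be C(7,2) = 21 routes.
Subtract routes through each blocked cell (inclusion–exclusion for overlaps): − through 3: 10 − through 10: 12 + through 3&10: 6 → 5.
That gives 5 routes.

5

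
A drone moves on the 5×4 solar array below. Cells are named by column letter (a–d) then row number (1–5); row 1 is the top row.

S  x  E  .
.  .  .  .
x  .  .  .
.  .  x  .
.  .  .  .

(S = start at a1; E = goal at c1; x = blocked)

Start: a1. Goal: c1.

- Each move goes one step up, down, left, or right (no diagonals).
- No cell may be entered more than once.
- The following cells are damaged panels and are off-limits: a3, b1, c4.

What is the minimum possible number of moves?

The Manhattan distance from a1 to c1 is |1−1| + |1−3| = 2, so at least 2 moves are needed.
That bound ignores the blocked cells. Measuring each leg by the fewest moves that actually steer around them (a1→c1: 4) raises the lower bound to 4.
A route of 4 moves exists: a1 → a2 → b2 → c2 → c1.
Since 4 matches that lower bound, it is optimal.

4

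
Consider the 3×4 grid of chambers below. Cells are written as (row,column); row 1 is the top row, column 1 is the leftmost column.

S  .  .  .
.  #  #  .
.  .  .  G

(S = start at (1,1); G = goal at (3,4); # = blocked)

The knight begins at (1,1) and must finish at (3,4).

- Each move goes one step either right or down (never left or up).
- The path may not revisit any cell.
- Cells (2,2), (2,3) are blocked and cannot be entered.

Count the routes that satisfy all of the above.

2

A right/down-only route from (1,1) to (3,4) makes exactly 2 down-moves and 3 right-moves in some order.
With no other constraints that would be C(5,2) = 10 routes.
Subtract routes through each blocked cell (inclusion–exclusion for overlaps): − through (2,2): 6 − through (2,3): 6 + through (2,2)&(2,3): 4 → 2.
That gives 2 routes.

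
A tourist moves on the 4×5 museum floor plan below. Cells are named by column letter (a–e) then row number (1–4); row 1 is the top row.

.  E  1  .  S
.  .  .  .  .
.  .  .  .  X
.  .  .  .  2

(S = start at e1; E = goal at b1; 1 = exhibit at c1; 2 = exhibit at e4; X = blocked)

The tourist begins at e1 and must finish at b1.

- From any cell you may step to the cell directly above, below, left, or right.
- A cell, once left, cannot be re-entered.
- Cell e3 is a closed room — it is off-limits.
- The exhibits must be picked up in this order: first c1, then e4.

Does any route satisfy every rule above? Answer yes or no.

e4 must be visited but has only one open neighbour (d4), and it is neither the start nor the goal — the route would have to enter and leave through d4, re-entering it.

no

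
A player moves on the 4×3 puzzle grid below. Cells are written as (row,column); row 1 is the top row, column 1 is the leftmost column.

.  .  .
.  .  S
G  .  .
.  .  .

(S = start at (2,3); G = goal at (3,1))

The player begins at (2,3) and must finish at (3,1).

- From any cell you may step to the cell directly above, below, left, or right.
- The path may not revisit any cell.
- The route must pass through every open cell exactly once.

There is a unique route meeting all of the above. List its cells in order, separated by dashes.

Need to visit all 12 open cells exactly once, starting at (2,3) and ending at (3,1).
Route from (2,3): up 1 to (1,3), left 2 to (1,1), down 1 to (2,1), right 1 to (2,2), down 1 to (3,2), right 1 to (3,3), down 1 to (4,3), left 2 to (4,1), up 1 to (3,1) — 11 moves in all.
Check: all 12 open cells covered.

(2,3) - (1,3) - (1,2) - (1,1) - (2,1) - (2,2) - (3,2) - (3,3) - (4,3) - (4,2) - (4,1) - (3,1)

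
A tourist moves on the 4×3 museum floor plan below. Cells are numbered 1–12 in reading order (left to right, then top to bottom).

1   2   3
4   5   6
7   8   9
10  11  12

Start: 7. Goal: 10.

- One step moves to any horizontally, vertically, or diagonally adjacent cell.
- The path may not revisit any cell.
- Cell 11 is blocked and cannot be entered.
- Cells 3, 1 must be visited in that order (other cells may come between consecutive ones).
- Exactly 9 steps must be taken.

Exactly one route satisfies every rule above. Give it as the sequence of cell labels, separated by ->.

7 -> 5 -> 9 -> 6 -> 3 -> 2 -> 1 -> 4 -> 8 -> 10

The waypoints must appear in the order 3, 1, with no cell reused.
Route from 7: up-right 1 to 5, down-right 1 to 9, up 2 to 3, left 2 to 1, down 1 to 4, down-right 1 to 8, down-left 1 to 10 — 9 moves in all.
Check: order respected (3 at step 4, 1 at step 6); 9 moves as required.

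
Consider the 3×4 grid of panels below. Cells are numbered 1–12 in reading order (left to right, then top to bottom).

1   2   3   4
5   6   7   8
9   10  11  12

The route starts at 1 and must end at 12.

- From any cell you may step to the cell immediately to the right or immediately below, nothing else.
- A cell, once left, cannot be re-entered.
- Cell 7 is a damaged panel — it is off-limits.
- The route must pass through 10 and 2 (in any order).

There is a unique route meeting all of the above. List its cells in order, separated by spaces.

1 2 6 10 11 12

Moves only go right or down, so the column and row indices never decrease.
Route from 1: right 1 to 2, down 2 to 10, right 2 to 12 — 5 moves in all.
Check: all required cells visited.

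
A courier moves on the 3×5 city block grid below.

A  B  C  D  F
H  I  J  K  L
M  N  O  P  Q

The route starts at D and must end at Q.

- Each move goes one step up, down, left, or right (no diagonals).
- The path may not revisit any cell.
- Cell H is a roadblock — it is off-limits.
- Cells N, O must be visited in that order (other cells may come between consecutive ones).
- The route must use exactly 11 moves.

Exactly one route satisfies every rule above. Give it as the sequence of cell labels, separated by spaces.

D F L K J C B I N O P Q

The waypoints must appear in the order N, O, with no cell reused.
Route from D: right to F, down to L, 2× left (reaching J), up to C, left to B, 2× down (reaching N), 3× right (reaching Q) — 11 moves in all.
Check: order respected (N at step 8, O at step 9); 11 moves as required.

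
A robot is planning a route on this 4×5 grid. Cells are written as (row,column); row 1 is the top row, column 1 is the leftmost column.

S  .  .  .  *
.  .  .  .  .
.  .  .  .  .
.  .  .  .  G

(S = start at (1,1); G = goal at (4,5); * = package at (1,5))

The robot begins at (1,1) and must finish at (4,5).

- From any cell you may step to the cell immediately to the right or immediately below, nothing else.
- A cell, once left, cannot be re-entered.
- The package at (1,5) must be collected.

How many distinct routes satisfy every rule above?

A right/down-only route from (1,1) to (4,5) makes exactly 3 down-moves and 4 right-moves in some order.
With no other constraints that would be C(7,3) = 35 routes.
Split at (1,5) and multiply the segment counts: (1,1)→(1,5): 1; (1,5)→(4,5): 1; product = 1.
That gives 1 route.

1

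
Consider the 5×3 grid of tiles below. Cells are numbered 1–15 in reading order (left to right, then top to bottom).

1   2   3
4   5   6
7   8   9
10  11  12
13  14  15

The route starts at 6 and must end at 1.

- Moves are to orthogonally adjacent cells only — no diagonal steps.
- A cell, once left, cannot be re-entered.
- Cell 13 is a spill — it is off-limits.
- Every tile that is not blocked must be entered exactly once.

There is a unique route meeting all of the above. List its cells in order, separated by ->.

Need to visit all 14 open cells exactly once, starting at 6 and ending at 1.
Route from 6: up to 3, left to 2, 2× down (reaching 8), right to 9, 2× down (reaching 15), left to 14, up to 11, left to 10, 3× up (reaching 1) — 13 moves in all.
Check: all 14 open cells covered.

6 -> 3 -> 2 -> 5 -> 8 -> 9 -> 12 -> 15 -> 14 -> 11 -> 10 -> 7 -> 4 -> 1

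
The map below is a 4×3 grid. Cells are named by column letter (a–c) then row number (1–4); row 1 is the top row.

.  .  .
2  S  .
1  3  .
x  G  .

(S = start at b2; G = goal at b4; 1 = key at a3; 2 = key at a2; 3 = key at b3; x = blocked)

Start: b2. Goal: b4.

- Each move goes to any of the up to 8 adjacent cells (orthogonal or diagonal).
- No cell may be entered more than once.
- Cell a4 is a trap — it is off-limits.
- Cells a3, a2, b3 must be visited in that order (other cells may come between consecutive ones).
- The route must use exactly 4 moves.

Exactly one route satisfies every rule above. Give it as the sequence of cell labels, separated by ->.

The waypoints must appear in the order a3, a2, b3, with no cell reused.
Route from b2: down-left 1 to a3, up 1 to a2, down-right 1 to b3, down 1 to b4 — 4 moves in all.
Check: order respected (1 at step 1, 2 at step 2, 3 at step 3); 4 moves as required.

b2 -> a3 -> a2 -> b3 -> b4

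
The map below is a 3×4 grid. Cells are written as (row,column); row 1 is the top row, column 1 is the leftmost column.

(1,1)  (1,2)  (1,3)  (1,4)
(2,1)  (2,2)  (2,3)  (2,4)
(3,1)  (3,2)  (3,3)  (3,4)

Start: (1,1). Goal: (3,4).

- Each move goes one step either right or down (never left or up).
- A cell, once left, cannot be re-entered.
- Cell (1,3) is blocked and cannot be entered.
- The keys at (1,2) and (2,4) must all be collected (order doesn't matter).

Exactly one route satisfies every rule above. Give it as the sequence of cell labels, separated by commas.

Moves only go right or down, so the column and row indices never decrease.
Route from (1,1): right 1 to (1,2), down 1 to (2,2), right 2 to (2,4), down 1 to (3,4) — 5 moves in all.
Check: all required cells visited.

(1,1), (1,2), (2,2), (2,3), (2,4), (3,4)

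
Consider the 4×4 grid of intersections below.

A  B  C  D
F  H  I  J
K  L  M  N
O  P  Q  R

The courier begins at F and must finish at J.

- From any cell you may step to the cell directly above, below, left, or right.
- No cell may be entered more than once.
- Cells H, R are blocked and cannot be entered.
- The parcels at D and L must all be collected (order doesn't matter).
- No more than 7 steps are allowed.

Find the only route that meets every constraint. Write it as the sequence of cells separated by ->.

F -> K -> L -> M -> I -> C -> D -> J

The 7-move cap with required stops at D, L leaves no slack for detours.
Route from F: down 1 to K, right 2 to M, up 2 to C, right 1 to D, down 1 to J — 7 moves in all.
Check: all required cells visited; 7 ≤ 7 moves.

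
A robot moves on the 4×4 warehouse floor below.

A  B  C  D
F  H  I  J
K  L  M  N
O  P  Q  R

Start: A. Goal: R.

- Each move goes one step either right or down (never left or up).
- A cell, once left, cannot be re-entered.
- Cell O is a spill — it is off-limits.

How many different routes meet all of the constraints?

A right/down-only route from A to R makes exactly 3 down-moves and 3 right-moves in some order.
With no other constraints that would be C(6,3) = 20 routes.
Subtract routes through each blocked cell (inclusion–exclusion for overlaps): − through O: 1 → 19.
That gives 19 routes.

19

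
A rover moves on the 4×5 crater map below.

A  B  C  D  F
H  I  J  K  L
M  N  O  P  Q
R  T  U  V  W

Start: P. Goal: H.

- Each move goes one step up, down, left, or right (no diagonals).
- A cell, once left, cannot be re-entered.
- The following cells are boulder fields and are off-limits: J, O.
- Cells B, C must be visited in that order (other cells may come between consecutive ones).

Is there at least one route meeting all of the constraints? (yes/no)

no

Ignoring the required order, 24 revisit-free routes from P to H pass through all of B and C; the waypoint orders that occur are C → B (24) — never B → C.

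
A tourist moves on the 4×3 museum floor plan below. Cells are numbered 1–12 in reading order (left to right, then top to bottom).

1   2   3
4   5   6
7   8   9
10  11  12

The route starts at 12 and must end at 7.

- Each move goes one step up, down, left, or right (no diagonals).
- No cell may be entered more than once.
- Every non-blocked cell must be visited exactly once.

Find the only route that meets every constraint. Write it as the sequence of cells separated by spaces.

Need to visit all 12 open cells exactly once, starting at 12 and ending at 7.
Cell 10 has only two open neighbours (7 and 11), so the path must pass straight through it: one of those is the cell it's entered from and the other is where it exits.
Route from 12: 3× up (reaching 3), 2× left (reaching 1), down to 4, right to 5, 2× down (reaching 11), left to 10, up to 7 — 11 moves in all.
Check: all 12 open cells covered.

12 9 6 3 2 1 4 5 8 11 10 7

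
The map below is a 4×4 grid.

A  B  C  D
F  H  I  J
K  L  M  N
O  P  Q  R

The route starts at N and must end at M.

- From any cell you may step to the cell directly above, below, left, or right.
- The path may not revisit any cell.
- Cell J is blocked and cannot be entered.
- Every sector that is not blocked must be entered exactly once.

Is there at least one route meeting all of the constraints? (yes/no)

no

Cell D has only one open neighbour but is neither the start nor the goal, so a Hamiltonian route would have to both enter and leave it through the same neighbour — impossible without revisiting.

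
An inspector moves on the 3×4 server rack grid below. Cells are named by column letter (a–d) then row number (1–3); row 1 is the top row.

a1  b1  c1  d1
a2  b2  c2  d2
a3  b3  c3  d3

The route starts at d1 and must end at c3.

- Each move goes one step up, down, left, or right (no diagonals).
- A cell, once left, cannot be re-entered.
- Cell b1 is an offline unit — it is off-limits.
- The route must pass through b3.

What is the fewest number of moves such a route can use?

5

Any route passes through b3 somewhere between d1 and c3. Summing Manhattan distances along the two legs (d1 → b3 → c3) gives a lower bound of 4 + 1 = 5 moves.
A route of 5 moves achieves this: d1 → d2 → c2 → b2 → b3 → c3.
Since 5 matches the lower bound, it is optimal.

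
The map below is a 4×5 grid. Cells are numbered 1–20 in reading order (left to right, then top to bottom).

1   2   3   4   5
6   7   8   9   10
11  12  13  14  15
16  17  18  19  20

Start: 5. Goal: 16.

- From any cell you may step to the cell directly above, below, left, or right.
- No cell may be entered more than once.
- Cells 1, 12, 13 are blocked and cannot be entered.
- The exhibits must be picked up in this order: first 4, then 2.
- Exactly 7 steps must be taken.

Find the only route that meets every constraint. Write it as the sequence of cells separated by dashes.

5 - 4 - 3 - 2 - 7 - 6 - 11 - 16

The waypoints must appear in the order 4, 2, with no cell reused.
Route from 5: left 3 to 2, down 1 to 7, left 1 to 6, down 2 to 16 — 7 moves in all.
Check: order respected (4 at step 1, 2 at step 3); 7 moves as required.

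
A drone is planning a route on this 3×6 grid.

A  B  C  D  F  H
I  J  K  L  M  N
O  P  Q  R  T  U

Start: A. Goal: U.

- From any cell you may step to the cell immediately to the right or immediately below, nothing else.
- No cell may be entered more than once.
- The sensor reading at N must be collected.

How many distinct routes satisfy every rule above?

A right/down-only route from A to U makes exactly 2 down-moves and 5 right-moves in some order.
With no other constraints that would be C(7,2) = 21 routes.
Split at N and multiply the segment counts: A→N: 6; N→U: 1; product = 6.
That gives 6 routes.

6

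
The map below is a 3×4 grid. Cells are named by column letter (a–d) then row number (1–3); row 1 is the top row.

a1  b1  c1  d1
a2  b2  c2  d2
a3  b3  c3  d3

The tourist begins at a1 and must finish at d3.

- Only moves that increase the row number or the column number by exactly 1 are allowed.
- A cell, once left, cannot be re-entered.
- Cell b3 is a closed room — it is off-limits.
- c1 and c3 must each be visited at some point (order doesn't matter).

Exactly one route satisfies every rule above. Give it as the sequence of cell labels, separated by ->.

a1 -> b1 -> c1 -> c2 -> c3 -> d3

Moves only go right or down, so the column and row indices never decrease.
Route from a1: right 2 to c1, down 2 to c3, right 1 to d3 — 5 moves in all.
Check: all required cells visited.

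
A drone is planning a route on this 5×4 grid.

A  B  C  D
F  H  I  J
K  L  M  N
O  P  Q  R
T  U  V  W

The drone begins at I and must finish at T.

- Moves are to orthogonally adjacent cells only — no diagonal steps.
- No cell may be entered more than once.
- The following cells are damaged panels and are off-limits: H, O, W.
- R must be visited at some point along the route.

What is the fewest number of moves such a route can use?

7

Any route passes through R somewhere between I and T. Summing Manhattan distances along the two legs (I → R → T) gives a lower bound of 3 + 4 = 7 moves.
A route of 7 moves achieves this: I → M → N → R → Q → V → U → T.
Since 7 matches the lower bound, it is optimal.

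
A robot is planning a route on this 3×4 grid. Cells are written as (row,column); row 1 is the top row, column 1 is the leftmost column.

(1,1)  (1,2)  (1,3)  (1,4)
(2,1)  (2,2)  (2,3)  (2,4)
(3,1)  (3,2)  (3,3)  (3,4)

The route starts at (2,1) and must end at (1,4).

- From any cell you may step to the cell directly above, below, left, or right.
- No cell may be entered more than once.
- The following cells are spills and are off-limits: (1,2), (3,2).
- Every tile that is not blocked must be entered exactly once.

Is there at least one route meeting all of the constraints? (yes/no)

no

Cell (1,1) has only one open neighbour but is neither the start nor the goal, so a Hamiltonian route would have to both enter and leave it through the same neighbour — impossible without revisiting.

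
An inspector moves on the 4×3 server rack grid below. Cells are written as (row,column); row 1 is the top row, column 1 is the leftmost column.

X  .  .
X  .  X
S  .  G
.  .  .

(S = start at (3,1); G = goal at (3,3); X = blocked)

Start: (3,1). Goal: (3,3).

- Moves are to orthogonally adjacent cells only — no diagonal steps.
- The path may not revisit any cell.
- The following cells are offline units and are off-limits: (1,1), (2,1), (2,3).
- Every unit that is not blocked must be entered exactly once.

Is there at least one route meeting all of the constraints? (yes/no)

no

Cell (1,3) has only one open neighbour but is neither the start nor the goal, so a Hamiltonian route would have to both enter and leave it through the same neighbour — impossible without revisiting.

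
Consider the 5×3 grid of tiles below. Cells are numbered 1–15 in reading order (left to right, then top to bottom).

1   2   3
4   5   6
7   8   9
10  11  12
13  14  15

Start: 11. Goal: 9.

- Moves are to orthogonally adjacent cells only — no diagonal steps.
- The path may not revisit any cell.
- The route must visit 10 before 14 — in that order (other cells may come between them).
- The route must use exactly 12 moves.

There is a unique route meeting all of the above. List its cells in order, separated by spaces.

11 8 5 2 1 4 7 10 13 14 15 12 9

The waypoints must appear in the order 10, 14, with no cell reused.
Route from 11: up 3 to 2, left 1 to 1, down 4 to 13, right 2 to 15, up 2 to 9 — 12 moves in all.
Check: order respected (10 at step 7, 14 at step 9); 12 moves as required.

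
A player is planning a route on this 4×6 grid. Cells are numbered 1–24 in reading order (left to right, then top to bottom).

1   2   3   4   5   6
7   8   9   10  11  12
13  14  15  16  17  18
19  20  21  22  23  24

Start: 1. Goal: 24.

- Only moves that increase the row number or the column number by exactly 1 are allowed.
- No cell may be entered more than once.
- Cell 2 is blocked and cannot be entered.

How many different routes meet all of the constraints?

21

A right/down-only route from 1 to 24 makes exactly 3 down-moves and 5 right-moves in some order.
With no other constraints that would be C(8,3) = 56 routes.
Subtract routes through each blocked cell (inclusion–exclusion for overlaps): − through 2: 35 → 21.
That gives 21 routes.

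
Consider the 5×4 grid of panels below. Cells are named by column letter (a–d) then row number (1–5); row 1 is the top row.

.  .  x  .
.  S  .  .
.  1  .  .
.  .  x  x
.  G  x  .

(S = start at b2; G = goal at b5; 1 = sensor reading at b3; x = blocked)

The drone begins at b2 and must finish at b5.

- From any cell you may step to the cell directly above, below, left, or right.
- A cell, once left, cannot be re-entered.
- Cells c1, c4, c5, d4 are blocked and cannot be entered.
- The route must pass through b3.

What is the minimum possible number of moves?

3

Any route passes through b3 somewhere between b2 and b5. Summing Manhattan distances along the two legs (b2 → b3 → b5) gives a lower bound of 1 + 2 = 3 moves.
A route of 3 moves achieves this: b2 → b3 → b4 → b5.
Since 3 matches the lower bound, it is optimal.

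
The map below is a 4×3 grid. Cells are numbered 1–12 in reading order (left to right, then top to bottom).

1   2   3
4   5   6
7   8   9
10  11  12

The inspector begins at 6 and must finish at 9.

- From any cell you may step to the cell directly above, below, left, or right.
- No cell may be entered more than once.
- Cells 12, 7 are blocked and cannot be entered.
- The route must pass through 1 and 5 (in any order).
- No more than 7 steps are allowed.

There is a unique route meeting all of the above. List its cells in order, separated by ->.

6 -> 3 -> 2 -> 1 -> 4 -> 5 -> 8 -> 9

The budget equals the shortest possible length, so every move has to be on a shortest route through the required cells.
Route from 6: up 1 to 3, left 2 to 1, down 1 to 4, right 1 to 5, down 1 to 8, right 1 to 9 — 7 moves in all.
Check: all required cells visited; 7 ≤ 7 moves.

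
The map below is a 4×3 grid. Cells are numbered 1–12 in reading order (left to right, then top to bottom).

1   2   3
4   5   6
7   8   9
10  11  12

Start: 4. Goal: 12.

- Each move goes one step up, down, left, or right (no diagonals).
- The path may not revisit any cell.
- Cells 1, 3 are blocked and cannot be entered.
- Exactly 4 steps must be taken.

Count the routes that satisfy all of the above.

Need simple routes of exactly 4 moves from 4 to 12 (Manhattan distance 4, so 0 moves are spent on a detour and 0 undoing it).
Enumerating: 4 7 10 11 12 | 4 7 8 11 12 | 4 7 8 9 12 | 4 5 8 11 12 | 4 5 8 9 12 | 4 5 6 9 12.
That gives 6 routes.

6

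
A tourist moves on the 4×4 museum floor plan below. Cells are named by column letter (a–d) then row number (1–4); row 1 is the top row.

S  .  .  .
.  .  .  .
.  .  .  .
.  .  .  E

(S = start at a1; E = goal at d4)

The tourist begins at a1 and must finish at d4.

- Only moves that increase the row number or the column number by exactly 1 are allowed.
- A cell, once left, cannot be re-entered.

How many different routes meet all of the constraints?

A right/down-only route from a1 to d4 makes exactly 3 down-moves and 3 right-moves in some order.
With no other constraints that would be C(6,3) = 20 routes.
That gives 20 routes.

20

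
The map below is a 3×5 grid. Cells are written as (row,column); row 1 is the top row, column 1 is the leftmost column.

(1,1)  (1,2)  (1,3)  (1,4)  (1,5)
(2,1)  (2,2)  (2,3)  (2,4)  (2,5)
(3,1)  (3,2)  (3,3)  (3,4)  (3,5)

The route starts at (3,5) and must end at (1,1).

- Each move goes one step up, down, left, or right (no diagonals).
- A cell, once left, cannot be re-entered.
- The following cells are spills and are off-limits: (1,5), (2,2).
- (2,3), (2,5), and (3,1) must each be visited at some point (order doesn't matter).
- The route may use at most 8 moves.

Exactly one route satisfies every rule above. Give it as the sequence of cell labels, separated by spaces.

The budget equals the shortest possible length, so every move has to be on a shortest route through the required cells.
Route from (3,5): up 1 to (2,5), left 2 to (2,3), down 1 to (3,3), left 2 to (3,1), up 2 to (1,1) — 8 moves in all.
Check: all required cells visited; 8 ≤ 8 moves.

(3,5) (2,5) (2,4) (2,3) (3,3) (3,2) (3,1) (2,1) (1,1)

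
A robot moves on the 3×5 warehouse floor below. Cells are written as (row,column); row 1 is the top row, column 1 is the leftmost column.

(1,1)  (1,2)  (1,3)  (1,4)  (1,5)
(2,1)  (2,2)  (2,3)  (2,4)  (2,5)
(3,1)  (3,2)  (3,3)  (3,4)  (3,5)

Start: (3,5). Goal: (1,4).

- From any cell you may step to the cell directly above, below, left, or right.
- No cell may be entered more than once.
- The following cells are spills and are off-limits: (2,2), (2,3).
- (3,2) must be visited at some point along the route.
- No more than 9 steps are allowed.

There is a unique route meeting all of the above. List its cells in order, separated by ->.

(3,5) -> (3,4) -> (3,3) -> (3,2) -> (3,1) -> (2,1) -> (1,1) -> (1,2) -> (1,3) -> (1,4)

Any route must reach (3,2) and still end at (1,4) within 9 moves, so the order of the required stops is forced.
Route from (3,5): 4× left (reaching (3,1)), 2× up (reaching (1,1)), 3× right (reaching (1,4)) — 9 moves in all.
Check: all required cells visited; 9 ≤ 9 moves.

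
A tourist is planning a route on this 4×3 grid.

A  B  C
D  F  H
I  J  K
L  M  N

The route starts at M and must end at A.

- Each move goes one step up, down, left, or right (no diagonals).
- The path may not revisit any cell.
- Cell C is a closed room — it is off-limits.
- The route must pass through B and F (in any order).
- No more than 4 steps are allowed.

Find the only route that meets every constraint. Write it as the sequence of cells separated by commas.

M, J, F, B, A

The 4-move cap with required stops at B, F leaves no slack for detours.
Route from M: up 3 to B, left 1 to A — 4 moves in all.
Check: all required cells visited; 4 ≤ 4 moves.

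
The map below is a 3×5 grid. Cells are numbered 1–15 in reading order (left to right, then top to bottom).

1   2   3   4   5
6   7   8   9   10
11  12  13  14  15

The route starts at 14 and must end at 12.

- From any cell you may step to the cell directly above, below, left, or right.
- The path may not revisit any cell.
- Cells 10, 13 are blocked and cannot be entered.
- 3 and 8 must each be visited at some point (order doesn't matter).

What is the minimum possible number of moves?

6

Any route passes through 3 and 8 in some order between 14 and 12. Summing Manhattan distances along each leg and taking the cheapest ordering (14 → 8 → 3 → 12) gives a lower bound of 2 + 1 + 3 = 6 moves.
A route of 6 moves achieves this: 14 → 9 → 4 → 3 → 8 → 7 → 12.
Since 6 matches the lower bound, it is optimal.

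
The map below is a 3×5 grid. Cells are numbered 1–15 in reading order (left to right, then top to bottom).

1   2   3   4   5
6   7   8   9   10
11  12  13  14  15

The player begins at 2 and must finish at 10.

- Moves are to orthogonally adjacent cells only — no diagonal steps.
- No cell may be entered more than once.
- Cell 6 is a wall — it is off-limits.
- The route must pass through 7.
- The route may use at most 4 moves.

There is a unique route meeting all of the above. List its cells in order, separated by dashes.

2 - 7 - 8 - 9 - 10

The 4-move cap with required stops at 7 leaves no slack for detours.
Route from 2: down to 7, 3× right (reaching 10) — 4 moves in all.
Check: all required cells visited; 4 ≤ 4 moves.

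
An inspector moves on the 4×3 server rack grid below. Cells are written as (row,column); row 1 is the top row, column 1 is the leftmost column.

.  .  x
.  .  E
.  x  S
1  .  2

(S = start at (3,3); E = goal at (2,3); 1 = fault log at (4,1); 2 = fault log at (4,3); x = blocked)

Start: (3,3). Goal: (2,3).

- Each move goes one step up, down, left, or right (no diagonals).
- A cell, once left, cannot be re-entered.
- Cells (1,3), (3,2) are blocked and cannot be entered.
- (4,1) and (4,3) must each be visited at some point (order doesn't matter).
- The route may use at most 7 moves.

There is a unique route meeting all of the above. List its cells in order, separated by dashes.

(3,3) - (4,3) - (4,2) - (4,1) - (3,1) - (2,1) - (2,2) - (2,3)

Any route must reach (4,1) and (4,3) and still end at (2,3) within 7 moves, so the order of the required stops is forced.
Route from (3,3): down 1 to (4,3), left 2 to (4,1), up 2 to (2,1), right 2 to (2,3) — 7 moves in all.
Check: all required cells visited; 7 ≤ 7 moves.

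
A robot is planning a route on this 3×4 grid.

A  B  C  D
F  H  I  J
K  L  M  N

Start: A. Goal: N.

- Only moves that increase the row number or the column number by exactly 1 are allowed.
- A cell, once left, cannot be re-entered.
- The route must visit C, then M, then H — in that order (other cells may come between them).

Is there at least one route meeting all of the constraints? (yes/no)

no

H lies above M, so going from M to H would need an upward move — but moves only go right/down, so M cannot be visited before H.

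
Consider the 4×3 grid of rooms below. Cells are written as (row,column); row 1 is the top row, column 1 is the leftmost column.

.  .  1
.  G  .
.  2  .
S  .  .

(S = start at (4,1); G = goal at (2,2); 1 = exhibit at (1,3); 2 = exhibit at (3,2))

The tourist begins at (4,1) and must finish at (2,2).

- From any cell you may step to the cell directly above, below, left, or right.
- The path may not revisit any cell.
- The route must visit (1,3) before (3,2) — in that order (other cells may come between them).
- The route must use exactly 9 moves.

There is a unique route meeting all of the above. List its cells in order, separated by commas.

The waypoints must appear in the order (1,3), (3,2), with no cell reused.
Route from (4,1): up 3 to (1,1), right 2 to (1,3), down 2 to (3,3), left 1 to (3,2), up 1 to (2,2) — 9 moves in all.
Check: order respected (1 at step 5, 2 at step 8); 9 moves as required.

(4,1), (3,1), (2,1), (1,1), (1,2), (1,3), (2,3), (3,3), (3,2), (2,2)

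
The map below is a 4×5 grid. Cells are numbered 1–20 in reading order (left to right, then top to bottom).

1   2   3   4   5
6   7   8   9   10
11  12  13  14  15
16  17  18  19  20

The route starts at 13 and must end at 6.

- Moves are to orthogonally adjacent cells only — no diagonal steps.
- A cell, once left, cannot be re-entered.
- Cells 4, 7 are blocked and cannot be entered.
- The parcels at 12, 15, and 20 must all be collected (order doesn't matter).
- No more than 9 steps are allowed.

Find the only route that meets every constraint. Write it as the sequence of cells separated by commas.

Any route must reach 12, 15, and 20 and still end at 6 within 9 moves, so the order of the required stops is forced.
Route from 13: 2× right (reaching 15), down to 20, 3× left (reaching 17), up to 12, left to 11, up to 6 — 9 moves in all.
Check: all required cells visited; 9 ≤ 9 moves.

13, 14, 15, 20, 19, 18, 17, 12, 11, 6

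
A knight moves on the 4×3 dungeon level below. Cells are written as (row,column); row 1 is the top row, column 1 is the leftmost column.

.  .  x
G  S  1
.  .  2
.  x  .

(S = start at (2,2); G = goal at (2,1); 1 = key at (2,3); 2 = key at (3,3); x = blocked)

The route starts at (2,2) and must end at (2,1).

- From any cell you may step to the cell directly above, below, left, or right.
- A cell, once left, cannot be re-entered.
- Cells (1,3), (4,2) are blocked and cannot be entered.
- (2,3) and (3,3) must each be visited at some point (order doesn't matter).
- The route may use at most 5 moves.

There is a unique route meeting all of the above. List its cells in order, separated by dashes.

The budget equals the shortest possible length, so every move has to be on a shortest route through the required cells.
Route from (2,2): right 1 to (2,3), down 1 to (3,3), left 2 to (3,1), up 1 to (2,1) — 5 moves in all.
Check: all required cells visited; 5 ≤ 5 moves.

(2,2) - (2,3) - (3,3) - (3,2) - (3,1) - (2,1)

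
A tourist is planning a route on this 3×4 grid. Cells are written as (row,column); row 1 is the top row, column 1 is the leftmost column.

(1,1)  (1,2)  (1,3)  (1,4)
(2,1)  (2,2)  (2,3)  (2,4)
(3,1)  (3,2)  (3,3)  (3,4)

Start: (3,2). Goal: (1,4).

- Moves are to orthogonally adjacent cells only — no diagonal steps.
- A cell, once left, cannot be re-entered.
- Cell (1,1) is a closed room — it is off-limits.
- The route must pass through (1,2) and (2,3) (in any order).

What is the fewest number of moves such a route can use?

6

Any route passes through (1,2) and (2,3) in some order between (3,2) and (1,4). Summing Manhattan distances along each leg and taking the cheapest ordering ((3,2) → (2,3) → (1,2) → (1,4)) gives a lower bound of 2 + 2 + 2 = 6 moves.
A route of 6 moves achieves this: (3,2) → (2,2) → (1,2) → (1,3) → (2,3) → (2,4) → (1,4).
Since 6 matches the lower bound, it is optimal.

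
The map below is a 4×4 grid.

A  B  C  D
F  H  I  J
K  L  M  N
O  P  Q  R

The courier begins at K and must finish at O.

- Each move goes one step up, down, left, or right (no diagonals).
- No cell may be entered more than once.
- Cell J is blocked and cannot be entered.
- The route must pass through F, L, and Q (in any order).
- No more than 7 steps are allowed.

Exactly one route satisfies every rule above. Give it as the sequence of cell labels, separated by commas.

The 7-move cap with required stops at F, L, Q leaves no slack for detours.
Route from K: up 1 to F, right 1 to H, down 1 to L, right 1 to M, down 1 to Q, left 2 to O — 7 moves in all.
Check: all required cells visited; 7 ≤ 7 moves.

K, F, H, L, M, Q, P, O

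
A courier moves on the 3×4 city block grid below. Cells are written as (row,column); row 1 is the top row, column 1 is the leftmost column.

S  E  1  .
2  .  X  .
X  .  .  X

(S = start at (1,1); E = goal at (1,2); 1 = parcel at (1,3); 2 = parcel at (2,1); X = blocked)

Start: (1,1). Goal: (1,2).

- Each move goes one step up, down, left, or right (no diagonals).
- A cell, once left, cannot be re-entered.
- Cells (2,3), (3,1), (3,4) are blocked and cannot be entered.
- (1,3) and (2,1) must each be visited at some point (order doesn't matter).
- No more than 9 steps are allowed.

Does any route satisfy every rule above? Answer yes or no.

Every way from (1,1) to (1,3) runs through (1,2) — but (1,2) is where the route must end, so it would be entered once on the way to (1,3) and again at the finish.

no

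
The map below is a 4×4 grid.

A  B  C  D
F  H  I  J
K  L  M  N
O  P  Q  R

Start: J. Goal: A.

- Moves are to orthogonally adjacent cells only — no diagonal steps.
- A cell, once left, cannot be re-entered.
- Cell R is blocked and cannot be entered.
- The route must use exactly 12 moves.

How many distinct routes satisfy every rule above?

16

Need simple routes of exactly 12 moves from J to A (Manhattan distance 4, so 4 moves are spent on a detour and 4 undoing it).
Branch systematically from the start, pruning whenever the remaining move budget drops below the Manhattan distance to A or differs from it in parity. Grouping the completions by first move — via D: 10; via N: 5; via I: 1 — and summing: 10 + 5 + 1 = 16.
That gives 16 routes.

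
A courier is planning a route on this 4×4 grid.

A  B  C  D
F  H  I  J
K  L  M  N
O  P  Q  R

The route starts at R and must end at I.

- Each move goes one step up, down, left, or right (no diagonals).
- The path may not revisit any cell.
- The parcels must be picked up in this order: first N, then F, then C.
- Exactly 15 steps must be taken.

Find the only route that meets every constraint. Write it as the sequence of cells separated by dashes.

The waypoints must appear in the order N, F, C, with no cell reused.
Route from R: up to N, left to M, down to Q, 2× left (reaching O), up to K, right to L, up to H, left to F, up to A, 3× right (reaching D), down to J, left to I — 15 moves in all.
Check: order respected (N at step 1, F at step 9, C at step 12); 15 moves as required.

R - N - M - Q - P - O - K - L - H - F - A - B - C - D - J - I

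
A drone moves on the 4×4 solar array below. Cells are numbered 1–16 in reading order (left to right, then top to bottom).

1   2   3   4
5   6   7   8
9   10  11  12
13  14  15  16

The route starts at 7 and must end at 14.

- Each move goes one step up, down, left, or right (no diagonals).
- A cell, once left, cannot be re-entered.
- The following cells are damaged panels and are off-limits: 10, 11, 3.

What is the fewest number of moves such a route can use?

The Manhattan distance from 7 to 14 is |2−4| + |3−2| = 3, so at least 3 moves are needed.
That bound ignores the blocked cells. Measuring each leg by the fewest moves that actually steer around them (7→14: 5) raises the lower bound to 5.
A route of 5 moves exists: 7 → 6 → 5 → 9 → 13 → 14.
Since 5 matches that lower bound, it is optimal.

5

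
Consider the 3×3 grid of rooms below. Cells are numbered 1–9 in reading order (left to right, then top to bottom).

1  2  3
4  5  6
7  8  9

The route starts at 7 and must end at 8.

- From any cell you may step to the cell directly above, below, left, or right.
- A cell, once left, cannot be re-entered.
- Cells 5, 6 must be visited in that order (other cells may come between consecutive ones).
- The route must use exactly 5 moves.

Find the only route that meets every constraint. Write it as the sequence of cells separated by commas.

7, 4, 5, 6, 9, 8

The waypoints must appear in the order 5, 6, with no cell reused.
Route from 7: up to 4, 2× right (reaching 6), down to 9, left to 8 — 5 moves in all.
Check: order respected (5 at step 2, 6 at step 3); 5 moves as required.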